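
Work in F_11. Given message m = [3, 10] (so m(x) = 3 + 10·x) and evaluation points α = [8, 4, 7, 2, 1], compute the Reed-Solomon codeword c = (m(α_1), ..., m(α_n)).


c = [6, 10, 7, 1, 2]

Message polynomial: m(x) = 3 + 10·x (mod 11).
For each evaluation point α_i, compute m(α_i) mod 11:
  α_1 = 8: Horner steps 10 → 6, so m(8) = 6.
  α_2 = 4: Horner steps 10 → 10, so m(4) = 10.
  α_3 = 7: Horner steps 10 → 7, so m(7) = 7.
  α_4 = 2: Horner steps 10 → 1, so m(2) = 1.
  α_5 = 1: Horner steps 10 → 2, so m(1) = 2.
Codeword c = [6, 10, 7, 1, 2] ∈ F_11^5.


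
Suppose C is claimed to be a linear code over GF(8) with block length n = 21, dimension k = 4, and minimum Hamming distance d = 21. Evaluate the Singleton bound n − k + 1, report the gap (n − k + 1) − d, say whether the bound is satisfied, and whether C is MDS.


Singleton RHS = n − k + 1 = 18, slack = -3, bound violated (no such code; not MDS).

Singleton bound: d ≤ n − k + 1.
Here n = 21, k = 4, so n − k + 1 = 18.
Given d = 21, check d ≤ 18: NO.
Slack = (n − k + 1) − d = -3.
The slack is negative: d = 21 exceeds n − k + 1 = 18 by 3, so the Singleton bound is violated and no linear [21, 4, 21]_8 code can exist. In particular it is not MDS (MDS requires d = n − k + 1 exactly).
Description: the claimed parameters are [21, 4, 21]_8; such a code would be impossible (violates the Singleton bound).


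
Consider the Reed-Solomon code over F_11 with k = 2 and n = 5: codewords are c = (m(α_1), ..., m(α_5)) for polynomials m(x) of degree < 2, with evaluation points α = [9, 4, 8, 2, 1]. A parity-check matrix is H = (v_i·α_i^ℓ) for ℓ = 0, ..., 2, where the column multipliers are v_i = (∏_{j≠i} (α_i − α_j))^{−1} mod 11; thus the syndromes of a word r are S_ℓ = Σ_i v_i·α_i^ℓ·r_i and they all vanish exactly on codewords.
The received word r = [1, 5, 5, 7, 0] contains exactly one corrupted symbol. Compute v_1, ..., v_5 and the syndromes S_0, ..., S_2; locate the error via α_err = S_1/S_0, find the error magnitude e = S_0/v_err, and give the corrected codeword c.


S = (5, 9, 3), error at position 2, error magnitude e = 6, c = [1, 10, 5, 7, 0].

Step 1: column multipliers v_i = (∏_{j≠i}(α_i − α_j))^{−1} mod 11.
  i = 1 (α = 9): (9−4)(9−8)(9−2)(9−1) = 5·1·7·8 = 280 ≡ 5, so v_1 = 5^{−1} = 9 (mod 11).
  i = 2 (α = 4): (4−9)(4−8)(4−2)(4−1) = (−5)·(−4)·2·3 = 120 ≡ 10, so v_2 = 10^{−1} = 10 (mod 11).
  i = 3 (α = 8): (8−9)(8−4)(8−2)(8−1) = (−1)·4·6·7 = −168 ≡ 8, so v_3 = 8^{−1} = 7 (mod 11).
  i = 4 (α = 2): (2−9)(2−4)(2−8)(2−1) = (−7)·(−2)·(−6)·1 = −84 ≡ 4, so v_4 = 4^{−1} = 3 (mod 11).
  i = 5 (α = 1): (1−9)(1−4)(1−8)(1−2) = (−8)·(−3)·(−7)·(−1) = 168 ≡ 3, so v_5 = 3^{−1} = 4 (mod 11).
  v = [9, 10, 7, 3, 4].
Step 2: syndromes of r = [1, 5, 5, 7, 0] (all sums mod 11).
  S_0 = Σ v_i r_i = 9·1 + 10·5 + 7·5 + 3·7 + 4·0 = 115 ≡ 5.
  S_1 = Σ v_i α_i r_i = 9·9·1 + 10·4·5 + 7·8·5 + 3·2·7 + 4·1·0 = 603 ≡ 9.
  α_i^2 mod 11 = [4, 5, 9, 4, 1].
  S_2 = Σ v_i α_i^2 r_i = 9·4·1 + 10·5·5 + 7·9·5 + 3·4·7 + 4·1·0 = 685 ≡ 3.
  S = (5, 9, 3) ≠ 0, so r is not a codeword (an error is present).
Step 3: locate the error. For a single error e at position i, S_ℓ = v_i·e·α_i^ℓ, so α_err = S_1/S_0.
  S_0^{−1} = 5^{−1} = 9 (mod 11), so α_err = 9·9 = 81 ≡ 4 = α_2. Error position i = 2.
  Consistency check: S_2/S_1 = 3·5 = 15 ≡ 4 = α_err ✓ (single-error assumption holds).
Step 4: error magnitude e = S_0/v_2 = S_0·∏_{j≠2}(α_2 − α_j) = 5·10 = 50 ≡ 6 (mod 11).
Step 5: correct position 2: c_2 = r_2 − e = 5 − 6 ≡ 10 (mod 11). Hence c = [1, 10, 5, 7, 0].
  Check: interpolating c through the α_i gives m(x) = 4 + 7·x (degree < 2) with m(α_i) = c_i for every i, so c is indeed a codeword.


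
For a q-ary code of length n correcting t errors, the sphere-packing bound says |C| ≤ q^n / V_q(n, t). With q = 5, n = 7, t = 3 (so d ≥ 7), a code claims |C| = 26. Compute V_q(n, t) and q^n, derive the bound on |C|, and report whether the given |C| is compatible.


V_q(n, t) = 2605, q^n = 78125, Hamming bound = 29, |C| = 26 ≤ bound (satisfied).

Step 1: Compute V_q(n, t) = Σ_{j=0}^3 C(n, j) (q−1)^j.
  j = 0: C(7,0)·(4)^0 = 1·1 = 1.
  j = 1: C(7,1)·(4)^1 = 7·4 = 28.
  j = 2: C(7,2)·(4)^2 = 21·16 = 336.
  j = 3: C(7,3)·(4)^3 = 35·64 = 2240.
  V_q(n, t) = 1 + 28 + 336 + 2240 = 2605.
Step 2: q^n = 5^7 = 78125.
Step 3: Hamming bound ⌊q^n / V_q(n,t)⌋ = ⌊78125/2605⌋ = 29.
Step 4: Compare |C| = 26 to 29: satisfied.
The claimed |C| lies below the Hamming bound.


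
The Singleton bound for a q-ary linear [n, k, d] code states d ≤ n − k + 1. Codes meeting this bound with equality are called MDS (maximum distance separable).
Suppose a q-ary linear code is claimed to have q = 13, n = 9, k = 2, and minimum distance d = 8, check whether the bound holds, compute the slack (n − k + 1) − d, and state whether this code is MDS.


Singleton RHS = n − k + 1 = 8, slack = 0, bound satisfied, MDS.

Singleton bound: d ≤ n − k + 1.
Here n = 9, k = 2, so n − k + 1 = 8.
Given d = 8, check d ≤ 8: YES.
Slack = (n − k + 1) − d = 0.
The code is MDS (slack = 0).
Description: the claimed parameters are [9, 2, 8]_13; such a code would be MDS (meets Singleton bound).


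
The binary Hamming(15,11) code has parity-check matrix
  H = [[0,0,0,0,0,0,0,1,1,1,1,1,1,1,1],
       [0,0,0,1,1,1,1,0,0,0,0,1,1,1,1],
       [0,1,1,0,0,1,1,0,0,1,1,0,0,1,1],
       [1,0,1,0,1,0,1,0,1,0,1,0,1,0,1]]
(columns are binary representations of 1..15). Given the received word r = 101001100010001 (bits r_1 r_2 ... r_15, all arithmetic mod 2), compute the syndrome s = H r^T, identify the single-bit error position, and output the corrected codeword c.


s = (0, 1, 1, 1)^T, error position = 7, corrected codeword c = 101001000010001

Compute s = H r^T mod 2 one row at a time:
  s_1 = 0 + 0 + 0 + 1 + 0 + 0 + 0 + 1 = 2 ≡ 0 (mod 2).
  s_2 = 0 + 0 + 1 + 1 + 0 + 0 + 0 + 1 = 3 ≡ 1 (mod 2).
  s_3 = 0 + 1 + 1 + 1 + 0 + 1 + 0 + 1 = 5 ≡ 1 (mod 2).
  s_4 = 1 + 1 + 0 + 1 + 0 + 1 + 0 + 1 = 5 ≡ 1 (mod 2).
s = (0, 1, 1, 1)^T — this equals column 7 of H (binary 0111), so error is at position 7.
Correct: flip bit 7 of r = 101001100010001 to get c = 101001000010001.


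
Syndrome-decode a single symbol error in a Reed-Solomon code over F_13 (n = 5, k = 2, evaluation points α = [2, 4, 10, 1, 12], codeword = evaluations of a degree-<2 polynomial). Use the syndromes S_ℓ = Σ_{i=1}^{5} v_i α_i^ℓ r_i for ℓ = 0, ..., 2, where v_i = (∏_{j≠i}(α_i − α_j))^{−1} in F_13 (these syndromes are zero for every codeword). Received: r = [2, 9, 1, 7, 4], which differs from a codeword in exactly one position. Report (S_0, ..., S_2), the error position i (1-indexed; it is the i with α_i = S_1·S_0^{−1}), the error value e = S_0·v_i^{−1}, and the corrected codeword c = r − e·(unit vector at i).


S = (2, 8, 6), error at position 2, error magnitude e = 4, c = [2, 5, 1, 7, 4].

Step 1: column multipliers v_i = (∏_{j≠i}(α_i − α_j))^{−1} mod 13.
  i = 1 (α = 2): (2−4)(2−10)(2−1)(2−12) = (−2)·(−8)·1·(−10) = −160 ≡ 9, so v_1 = 9^{−1} = 3 (mod 13).
  i = 2 (α = 4): (4−2)(4−10)(4−1)(4−12) = 2·(−6)·3·(−8) = 288 ≡ 2, so v_2 = 2^{−1} = 7 (mod 13).
  i = 3 (α = 10): (10−2)(10−4)(10−1)(10−12) = 8·6·9·(−2) = −864 ≡ 7, so v_3 = 7^{−1} = 2 (mod 13).
  i = 4 (α = 1): (1−2)(1−4)(1−10)(1−12) = (−1)·(−3)·(−9)·(−11) = 297 ≡ 11, so v_4 = 11^{−1} = 6 (mod 13).
  i = 5 (α = 12): (12−2)(12−4)(12−10)(12−1) = 10·8·2·11 = 1760 ≡ 5, so v_5 = 5^{−1} = 8 (mod 13).
  v = [3, 7, 2, 6, 8].
Step 2: syndromes of r = [2, 9, 1, 7, 4] (all sums mod 13).
  S_0 = Σ v_i r_i = 3·2 + 7·9 + 2·1 + 6·7 + 8·4 = 145 ≡ 2.
  S_1 = Σ v_i α_i r_i = 3·2·2 + 7·4·9 + 2·10·1 + 6·1·7 + 8·12·4 = 710 ≡ 8.
  α_i^2 mod 13 = [4, 3, 9, 1, 1].
  S_2 = Σ v_i α_i^2 r_i = 3·4·2 + 7·3·9 + 2·9·1 + 6·1·7 + 8·1·4 = 305 ≡ 6.
  S = (2, 8, 6) ≠ 0, so r is not a codeword (an error is present).
Step 3: locate the error. For a single error e at position i, S_ℓ = v_i·e·α_i^ℓ, so α_err = S_1/S_0.
  S_0^{−1} = 2^{−1} = 7 (mod 13), so α_err = 8·7 = 56 ≡ 4 = α_2. Error position i = 2.
  Consistency check: S_2/S_1 = 6·5 = 30 ≡ 4 = α_err ✓ (single-error assumption holds).
Step 4: error magnitude e = S_0/v_2 = S_0·∏_{j≠2}(α_2 − α_j) = 2·2 = 4 ≡ 4 (mod 13).
Step 5: correct position 2: c_2 = r_2 − e = 9 − 4 ≡ 5 (mod 13). Hence c = [2, 5, 1, 7, 4].
  Check: interpolating c through the α_i gives m(x) = 12 + 8·x (degree < 2) with m(α_i) = c_i for every i, so c is indeed a codeword.


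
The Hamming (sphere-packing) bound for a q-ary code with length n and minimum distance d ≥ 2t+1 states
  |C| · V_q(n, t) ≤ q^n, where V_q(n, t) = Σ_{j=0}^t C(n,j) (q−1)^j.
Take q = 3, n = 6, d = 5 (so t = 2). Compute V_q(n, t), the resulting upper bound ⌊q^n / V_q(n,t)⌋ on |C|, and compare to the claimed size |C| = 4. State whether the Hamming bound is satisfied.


V_q(n, t) = 73, q^n = 729, Hamming bound = 9, |C| = 4 ≤ bound (satisfied).

Step 1: Compute V_q(n, t) = Σ_{j=0}^2 C(n, j) (q−1)^j.
  j = 0: C(6,0)·(2)^0 = 1·1 = 1.
  j = 1: C(6,1)·(2)^1 = 6·2 = 12.
  j = 2: C(6,2)·(2)^2 = 15·4 = 60.
  V_q(n, t) = 1 + 12 + 60 = 73.
Step 2: q^n = 3^6 = 729.
Step 3: Hamming bound ⌊q^n / V_q(n,t)⌋ = ⌊729/73⌋ = 9.
Step 4: Compare |C| = 4 to 9: satisfied.
The claimed |C| lies below the Hamming bound.


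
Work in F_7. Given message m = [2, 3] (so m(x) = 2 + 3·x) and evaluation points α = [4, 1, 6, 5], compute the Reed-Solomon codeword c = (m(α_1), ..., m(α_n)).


c = [0, 5, 6, 3]

Message polynomial: m(x) = 2 + 3·x (mod 7).
For each evaluation point α_i, compute m(α_i) mod 7:
  α_1 = 4: Horner steps 3 → 0, so m(4) = 0.
  α_2 = 1: Horner steps 3 → 5, so m(1) = 5.
  α_3 = 6: Horner steps 3 → 6, so m(6) = 6.
  α_4 = 5: Horner steps 3 → 3, so m(5) = 3.
Codeword c = [0, 5, 6, 3] ∈ F_7^4.


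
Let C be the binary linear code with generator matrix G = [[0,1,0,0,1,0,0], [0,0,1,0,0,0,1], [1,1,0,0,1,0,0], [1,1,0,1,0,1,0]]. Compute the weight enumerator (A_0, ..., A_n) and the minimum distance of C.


Weight distribution: A_0 = 1, A_1 = 1, A_2 = 2, A_3 = 4, A_4 = 3, A_5 = 3, A_6 = 2. Minimum distance d = 1.

Enumerate all 2^4 = 16 messages m ∈ F_2^4.
For each, compute codeword c = mG in F_2^7, then tally its weight.
  m = 0000 → c = 0000000, weight = 0.
  m = 1000 → c = 0100100, weight = 2.
  m = 0100 → c = 0010001, weight = 2.
  m = 1100 → c = 0110101, weight = 4.
  m = 0010 → c = 1100100, weight = 3.
  m = 1010 → c = 1000000, weight = 1.
  m = 0110 → c = 1110101, weight = 5.
  m = 1110 → c = 1010001, weight = 3.
  m = 0001 → c = 1101010, weight = 4.
  m = 1001 → c = 1001110, weight = 4.
  m = 0101 → c = 1111011, weight = 6.
  m = 1101 → c = 1011111, weight = 6.
  m = 0011 → c = 0001110, weight = 3.
  m = 1011 → c = 0101010, weight = 3.
  m = 0111 → c = 0011111, weight = 5.
  m = 1111 → c = 0111011, weight = 5.
Tally weights:
  weight 0: 1 codewords.
  weight 1: 1 codewords.
  weight 2: 2 codewords.
  weight 3: 4 codewords.
  weight 4: 3 codewords.
  weight 5: 3 codewords.
  weight 6: 2 codewords.
Minimum distance d = smallest w > 0 with A_w > 0 = 1.
Sanity: Σ A_w = 16 = 2^4 = 16 ✓.


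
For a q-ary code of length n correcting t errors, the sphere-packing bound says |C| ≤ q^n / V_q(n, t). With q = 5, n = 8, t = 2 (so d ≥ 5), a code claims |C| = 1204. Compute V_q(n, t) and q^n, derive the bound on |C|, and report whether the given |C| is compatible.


V_q(n, t) = 481, q^n = 390625, Hamming bound = 812, |C| = 1204 > bound (violated).

Step 1: Compute V_q(n, t) = Σ_{j=0}^2 C(n, j) (q−1)^j.
  j = 0: C(8,0)·(4)^0 = 1·1 = 1.
  j = 1: C(8,1)·(4)^1 = 8·4 = 32.
  j = 2: C(8,2)·(4)^2 = 28·16 = 448.
  V_q(n, t) = 1 + 32 + 448 = 481.
Step 2: q^n = 5^8 = 390625.
Step 3: Hamming bound ⌊q^n / V_q(n,t)⌋ = ⌊390625/481⌋ = 812.
Step 4: Compare |C| = 1204 to 812: violated.
The claimed |C| lies above the Hamming bound, so no 5-ary code of length 8 with d ≥ 5 can have 1204 codewords.


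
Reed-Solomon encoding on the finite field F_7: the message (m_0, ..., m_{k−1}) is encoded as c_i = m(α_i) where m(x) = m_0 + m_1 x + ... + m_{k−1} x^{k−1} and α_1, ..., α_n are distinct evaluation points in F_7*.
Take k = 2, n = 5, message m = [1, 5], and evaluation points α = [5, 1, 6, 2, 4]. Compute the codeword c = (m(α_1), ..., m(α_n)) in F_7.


c = [5, 6, 3, 4, 0]

Message polynomial: m(x) = 1 + 5·x (mod 7).
For each evaluation point α_i, compute m(α_i) mod 7:
  α_1 = 5: Horner steps 5 → 5, so m(5) = 5.
  α_2 = 1: Horner steps 5 → 6, so m(1) = 6.
  α_3 = 6: Horner steps 5 → 3, so m(6) = 3.
  α_4 = 2: Horner steps 5 → 4, so m(2) = 4.
  α_5 = 4: Horner steps 5 → 0, so m(4) = 0.
Codeword c = [5, 6, 3, 4, 0] ∈ F_7^5.


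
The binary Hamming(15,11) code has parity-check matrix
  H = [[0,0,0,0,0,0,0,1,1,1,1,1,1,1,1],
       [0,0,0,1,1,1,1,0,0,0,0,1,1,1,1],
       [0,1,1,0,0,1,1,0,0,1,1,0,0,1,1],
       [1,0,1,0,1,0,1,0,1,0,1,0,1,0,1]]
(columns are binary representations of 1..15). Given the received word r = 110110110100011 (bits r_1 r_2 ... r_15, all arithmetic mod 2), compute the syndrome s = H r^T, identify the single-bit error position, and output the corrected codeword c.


s = (0, 1, 1, 0)^T, error position = 6, corrected codeword c = 110111110100011

Compute s = H r^T mod 2 one row at a time:
  s_1 = 1 + 0 + 1 + 0 + 0 + 0 + 1 + 1 = 4 ≡ 0 (mod 2).
  s_2 = 1 + 1 + 0 + 1 + 0 + 0 + 1 + 1 = 5 ≡ 1 (mod 2).
  s_3 = 1 + 0 + 0 + 1 + 1 + 0 + 1 + 1 = 5 ≡ 1 (mod 2).
  s_4 = 1 + 0 + 1 + 1 + 0 + 0 + 0 + 1 = 4 ≡ 0 (mod 2).
s = (0, 1, 1, 0)^T — this equals column 6 of H (binary 0110), so error is at position 6.
Correct: flip bit 6 of r = 110110110100011 to get c = 110111110100011.


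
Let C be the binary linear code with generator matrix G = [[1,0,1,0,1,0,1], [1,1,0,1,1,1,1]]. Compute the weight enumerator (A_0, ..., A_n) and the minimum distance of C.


Weight distribution: A_0 = 1, A_4 = 2, A_6 = 1. Minimum distance d = 4.

Enumerate all 2^2 = 4 messages m ∈ F_2^2.
For each, compute codeword c = mG in F_2^7, then tally its weight.
  m = 00 → c = 0000000, weight = 0.
  m = 10 → c = 1010101, weight = 4.
  m = 01 → c = 1101111, weight = 6.
  m = 11 → c = 0111010, weight = 4.
Tally weights:
  weight 0: 1 codewords.
  weight 4: 2 codewords.
  weight 6: 1 codewords.
Minimum distance d = smallest w > 0 with A_w > 0 = 4.
Sanity: Σ A_w = 4 = 2^2 = 4 ✓.


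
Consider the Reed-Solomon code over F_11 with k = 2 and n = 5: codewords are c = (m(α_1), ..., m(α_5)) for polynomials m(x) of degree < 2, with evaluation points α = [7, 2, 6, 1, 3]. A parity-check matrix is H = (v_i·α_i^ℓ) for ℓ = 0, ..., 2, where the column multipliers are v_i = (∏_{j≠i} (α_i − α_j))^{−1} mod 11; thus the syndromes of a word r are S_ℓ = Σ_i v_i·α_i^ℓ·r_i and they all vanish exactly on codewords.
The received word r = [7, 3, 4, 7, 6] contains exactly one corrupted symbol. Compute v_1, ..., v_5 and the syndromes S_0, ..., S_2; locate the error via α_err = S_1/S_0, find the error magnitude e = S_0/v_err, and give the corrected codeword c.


S = (8, 8, 8), error at position 4, error magnitude e = 7, c = [7, 3, 4, 0, 6].

Step 1: column multipliers v_i = (∏_{j≠i}(α_i − α_j))^{−1} mod 11.
  i = 1 (α = 7): (7−2)(7−6)(7−1)(7−3) = 5·1·6·4 = 120 ≡ 10, so v_1 = 10^{−1} = 10 (mod 11).
  i = 2 (α = 2): (2−7)(2−6)(2−1)(2−3) = (−5)·(−4)·1·(−1) = −20 ≡ 2, so v_2 = 2^{−1} = 6 (mod 11).
  i = 3 (α = 6): (6−7)(6−2)(6−1)(6−3) = (−1)·4·5·3 = −60 ≡ 6, so v_3 = 6^{−1} = 2 (mod 11).
  i = 4 (α = 1): (1−7)(1−2)(1−6)(1−3) = (−6)·(−1)·(−5)·(−2) = 60 ≡ 5, so v_4 = 5^{−1} = 9 (mod 11).
  i = 5 (α = 3): (3−7)(3−2)(3−6)(3−1) = (−4)·1·(−3)·2 = 24 ≡ 2, so v_5 = 2^{−1} = 6 (mod 11).
  v = [10, 6, 2, 9, 6].
Step 2: syndromes of r = [7, 3, 4, 7, 6] (all sums mod 11).
  S_0 = Σ v_i r_i = 10·7 + 6·3 + 2·4 + 9·7 + 6·6 = 195 ≡ 8.
  S_1 = Σ v_i α_i r_i = 10·7·7 + 6·2·3 + 2·6·4 + 9·1·7 + 6·3·6 = 745 ≡ 8.
  α_i^2 mod 11 = [5, 4, 3, 1, 9].
  S_2 = Σ v_i α_i^2 r_i = 10·5·7 + 6·4·3 + 2·3·4 + 9·1·7 + 6·9·6 = 833 ≡ 8.
  S = (8, 8, 8) ≠ 0, so r is not a codeword (an error is present).
Step 3: locate the error. For a single error e at position i, S_ℓ = v_i·e·α_i^ℓ, so α_err = S_1/S_0.
  S_0^{−1} = 8^{−1} = 7 (mod 11), so α_err = 8·7 = 56 ≡ 1 = α_4. Error position i = 4.
  Consistency check: S_2/S_1 = 8·7 = 56 ≡ 1 = α_err ✓ (single-error assumption holds).
Step 4: error magnitude e = S_0/v_4 = S_0·∏_{j≠4}(α_4 − α_j) = 8·5 = 40 ≡ 7 (mod 11).
Step 5: correct position 4: c_4 = r_4 − e = 7 − 7 ≡ 0 (mod 11). Hence c = [7, 3, 4, 0, 6].
  Check: interpolating c through the α_i gives m(x) = 8 + 3·x (degree < 2) with m(α_i) = c_i for every i, so c is indeed a codeword.


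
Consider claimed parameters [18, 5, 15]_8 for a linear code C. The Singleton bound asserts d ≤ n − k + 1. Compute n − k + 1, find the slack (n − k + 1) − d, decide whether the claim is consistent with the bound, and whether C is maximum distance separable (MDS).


Singleton RHS = n − k + 1 = 14, slack = -1, bound violated (no such code; not MDS).

Singleton bound: d ≤ n − k + 1.
Here n = 18, k = 5, so n − k + 1 = 14.
Given d = 15, check d ≤ 14: NO.
Slack = (n − k + 1) − d = -1.
The slack is negative: d = 15 exceeds n − k + 1 = 14 by 1, so the Singleton bound is violated and no linear [18, 5, 15]_8 code can exist. In particular it is not MDS (MDS requires d = n − k + 1 exactly).
Description: the claimed parameters are [18, 5, 15]_8; such a code would be impossible (violates the Singleton bound).


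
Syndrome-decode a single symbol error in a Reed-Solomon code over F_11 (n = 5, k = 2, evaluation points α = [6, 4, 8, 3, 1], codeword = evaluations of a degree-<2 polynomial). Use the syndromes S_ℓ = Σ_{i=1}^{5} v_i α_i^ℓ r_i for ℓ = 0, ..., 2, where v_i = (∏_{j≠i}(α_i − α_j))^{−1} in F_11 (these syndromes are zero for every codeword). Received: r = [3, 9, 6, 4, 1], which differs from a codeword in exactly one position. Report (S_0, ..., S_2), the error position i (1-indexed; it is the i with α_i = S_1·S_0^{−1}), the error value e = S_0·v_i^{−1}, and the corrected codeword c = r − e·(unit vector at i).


S = (10, 7, 6), error at position 2, error magnitude e = 9, c = [3, 0, 6, 4, 1].

Step 1: column multipliers v_i = (∏_{j≠i}(α_i − α_j))^{−1} mod 11.
  i = 1 (α = 6): (6−4)(6−8)(6−3)(6−1) = 2·(−2)·3·5 = −60 ≡ 6, so v_1 = 6^{−1} = 2 (mod 11).
  i = 2 (α = 4): (4−6)(4−8)(4−3)(4−1) = (−2)·(−4)·1·3 = 24 ≡ 2, so v_2 = 2^{−1} = 6 (mod 11).
  i = 3 (α = 8): (8−6)(8−4)(8−3)(8−1) = 2·4·5·7 = 280 ≡ 5, so v_3 = 5^{−1} = 9 (mod 11).
  i = 4 (α = 3): (3−6)(3−4)(3−8)(3−1) = (−3)·(−1)·(−5)·2 = −30 ≡ 3, so v_4 = 3^{−1} = 4 (mod 11).
  i = 5 (α = 1): (1−6)(1−4)(1−8)(1−3) = (−5)·(−3)·(−7)·(−2) = 210 ≡ 1, so v_5 = 1^{−1} = 1 (mod 11).
  v = [2, 6, 9, 4, 1].
Step 2: syndromes of r = [3, 9, 6, 4, 1] (all sums mod 11).
  S_0 = Σ v_i r_i = 2·3 + 6·9 + 9·6 + 4·4 + 1·1 = 131 ≡ 10.
  S_1 = Σ v_i α_i r_i = 2·6·3 + 6·4·9 + 9·8·6 + 4·3·4 + 1·1·1 = 733 ≡ 7.
  α_i^2 mod 11 = [3, 5, 9, 9, 1].
  S_2 = Σ v_i α_i^2 r_i = 2·3·3 + 6·5·9 + 9·9·6 + 4·9·4 + 1·1·1 = 919 ≡ 6.
  S = (10, 7, 6) ≠ 0, so r is not a codeword (an error is present).
Step 3: locate the error. For a single error e at position i, S_ℓ = v_i·e·α_i^ℓ, so α_err = S_1/S_0.
  S_0^{−1} = 10^{−1} = 10 (mod 11), so α_err = 7·10 = 70 ≡ 4 = α_2. Error position i = 2.
  Consistency check: S_2/S_1 = 6·8 = 48 ≡ 4 = α_err ✓ (single-error assumption holds).
Step 4: error magnitude e = S_0/v_2 = S_0·∏_{j≠2}(α_2 − α_j) = 10·2 = 20 ≡ 9 (mod 11).
Step 5: correct position 2: c_2 = r_2 − e = 9 − 9 ≡ 0 (mod 11). Hence c = [3, 0, 6, 4, 1].
  Check: interpolating c through the α_i gives m(x) = 5 + 7·x (degree < 2) with m(α_i) = c_i for every i, so c is indeed a codeword.


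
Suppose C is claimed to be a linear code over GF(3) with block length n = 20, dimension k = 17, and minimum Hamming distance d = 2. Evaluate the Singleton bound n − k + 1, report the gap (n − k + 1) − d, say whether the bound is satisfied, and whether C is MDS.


Singleton RHS = n − k + 1 = 4, slack = 2, bound satisfied, not MDS.

Singleton bound: d ≤ n − k + 1.
Here n = 20, k = 17, so n − k + 1 = 4.
Given d = 2, check d ≤ 4: YES.
Slack = (n − k + 1) − d = 2.
The code is NOT MDS (slack = 2 > 0).
Description: the claimed parameters are [20, 17, 2]_3; such a code would be non-MDS.


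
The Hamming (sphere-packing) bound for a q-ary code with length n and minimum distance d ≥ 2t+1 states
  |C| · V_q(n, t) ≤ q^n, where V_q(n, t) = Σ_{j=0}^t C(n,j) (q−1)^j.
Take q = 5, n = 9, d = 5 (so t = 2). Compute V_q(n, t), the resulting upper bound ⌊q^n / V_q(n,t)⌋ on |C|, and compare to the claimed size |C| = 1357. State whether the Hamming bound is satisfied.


V_q(n, t) = 613, q^n = 1953125, Hamming bound = 3186, |C| = 1357 ≤ bound (satisfied).

Step 1: Compute V_q(n, t) = Σ_{j=0}^2 C(n, j) (q−1)^j.
  j = 0: C(9,0)·(4)^0 = 1·1 = 1.
  j = 1: C(9,1)·(4)^1 = 9·4 = 36.
  j = 2: C(9,2)·(4)^2 = 36·16 = 576.
  V_q(n, t) = 1 + 36 + 576 = 613.
Step 2: q^n = 5^9 = 1953125.
Step 3: Hamming bound ⌊q^n / V_q(n,t)⌋ = ⌊1953125/613⌋ = 3186.
Step 4: Compare |C| = 1357 to 3186: satisfied.
The claimed |C| lies below the Hamming bound.


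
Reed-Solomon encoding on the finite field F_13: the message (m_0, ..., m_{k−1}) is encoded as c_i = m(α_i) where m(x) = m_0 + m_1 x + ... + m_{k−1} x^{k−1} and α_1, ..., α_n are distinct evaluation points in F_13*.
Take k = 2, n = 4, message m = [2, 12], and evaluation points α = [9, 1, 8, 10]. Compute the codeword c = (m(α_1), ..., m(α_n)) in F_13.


c = [6, 1, 7, 5]

Message polynomial: m(x) = 2 + 12·x (mod 13).
For each evaluation point α_i, compute m(α_i) mod 13:
  α_1 = 9: Horner steps 12 → 6, so m(9) = 6.
  α_2 = 1: Horner steps 12 → 1, so m(1) = 1.
  α_3 = 8: Horner steps 12 → 7, so m(8) = 7.
  α_4 = 10: Horner steps 12 → 5, so m(10) = 5.
Codeword c = [6, 1, 7, 5] ∈ F_13^4.


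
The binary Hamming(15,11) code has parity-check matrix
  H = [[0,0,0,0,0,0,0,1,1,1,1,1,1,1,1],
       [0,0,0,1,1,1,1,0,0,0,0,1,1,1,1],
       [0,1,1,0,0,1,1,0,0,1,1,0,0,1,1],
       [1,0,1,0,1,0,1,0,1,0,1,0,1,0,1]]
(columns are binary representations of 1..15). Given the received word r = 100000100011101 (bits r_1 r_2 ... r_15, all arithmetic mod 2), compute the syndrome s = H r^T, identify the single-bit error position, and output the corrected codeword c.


s = (0, 0, 1, 1)^T, error position = 3, corrected codeword c = 101000100011101

Compute s = H r^T mod 2 one row at a time:
  s_1 = 0 + 0 + 0 + 1 + 1 + 1 + 0 + 1 = 4 ≡ 0 (mod 2).
  s_2 = 0 + 0 + 0 + 1 + 1 + 1 + 0 + 1 = 4 ≡ 0 (mod 2).
  s_3 = 0 + 0 + 0 + 1 + 0 + 1 + 0 + 1 = 3 ≡ 1 (mod 2).
  s_4 = 1 + 0 + 0 + 1 + 0 + 1 + 1 + 1 = 5 ≡ 1 (mod 2).
s = (0, 0, 1, 1)^T — this equals column 3 of H (binary 0011), so error is at position 3.
Correct: flip bit 3 of r = 100000100011101 to get c = 101000100011101.


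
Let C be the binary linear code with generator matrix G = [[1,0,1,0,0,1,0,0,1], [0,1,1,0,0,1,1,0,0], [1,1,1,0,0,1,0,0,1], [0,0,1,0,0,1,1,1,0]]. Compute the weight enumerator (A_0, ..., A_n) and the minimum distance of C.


Weight distribution: A_0 = 1, A_1 = 2, A_2 = 1, A_3 = 2, A_4 = 5, A_5 = 4, A_6 = 1. Minimum distance d = 1.

Enumerate all 2^4 = 16 messages m ∈ F_2^4.
For each, compute codeword c = mG in F_2^9, then tally its weight.
  m = 0000 → c = 000000000, weight = 0.
  m = 1000 → c = 101001001, weight = 4.
  m = 0100 → c = 011001100, weight = 4.
  m = 1100 → c = 110000101, weight = 4.
  m = 0010 → c = 111001001, weight = 5.
  m = 1010 → c = 010000000, weight = 1.
  m = 0110 → c = 100000101, weight = 3.
  m = 1110 → c = 001001100, weight = 3.
  m = 0001 → c = 001001110, weight = 4.
  m = 1001 → c = 100000111, weight = 4.
  m = 0101 → c = 010000010, weight = 2.
  m = 1101 → c = 111001011, weight = 6.
  m = 0011 → c = 110000111, weight = 5.
  m = 1011 → c = 011001110, weight = 5.
  m = 0111 → c = 101001011, weight = 5.
  m = 1111 → c = 000000010, weight = 1.
Tally weights:
  weight 0: 1 codewords.
  weight 1: 2 codewords.
  weight 2: 1 codewords.
  weight 3: 2 codewords.
  weight 4: 5 codewords.
  weight 5: 4 codewords.
  weight 6: 1 codewords.
Minimum distance d = smallest w > 0 with A_w > 0 = 1.
Sanity: Σ A_w = 16 = 2^4 = 16 ✓.


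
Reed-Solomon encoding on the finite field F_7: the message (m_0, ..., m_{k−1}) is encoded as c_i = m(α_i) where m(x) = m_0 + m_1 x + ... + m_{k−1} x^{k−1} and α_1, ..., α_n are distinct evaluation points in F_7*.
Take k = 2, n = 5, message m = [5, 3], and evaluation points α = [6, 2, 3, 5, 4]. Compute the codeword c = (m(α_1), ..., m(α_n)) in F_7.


c = [2, 4, 0, 6, 3]

Message polynomial: m(x) = 5 + 3·x (mod 7).
For each evaluation point α_i, compute m(α_i) mod 7:
  α_1 = 6: Horner steps 3 → 2, so m(6) = 2.
  α_2 = 2: Horner steps 3 → 4, so m(2) = 4.
  α_3 = 3: Horner steps 3 → 0, so m(3) = 0.
  α_4 = 5: Horner steps 3 → 6, so m(5) = 6.
  α_5 = 4: Horner steps 3 → 3, so m(4) = 3.
Codeword c = [2, 4, 0, 6, 3] ∈ F_7^5.


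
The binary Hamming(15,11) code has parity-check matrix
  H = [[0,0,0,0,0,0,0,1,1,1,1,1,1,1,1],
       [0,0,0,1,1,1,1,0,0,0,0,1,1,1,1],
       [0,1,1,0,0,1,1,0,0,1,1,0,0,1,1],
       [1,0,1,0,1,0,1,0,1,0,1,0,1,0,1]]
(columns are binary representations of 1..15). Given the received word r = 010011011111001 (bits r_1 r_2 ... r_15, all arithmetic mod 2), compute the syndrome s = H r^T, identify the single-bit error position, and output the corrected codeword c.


s = (0, 0, 1, 0)^T, error position = 2, corrected codeword c = 000011011111001

Compute s = H r^T mod 2 one row at a time:
  s_1 = 1 + 1 + 1 + 1 + 1 + 0 + 0 + 1 = 6 ≡ 0 (mod 2).
  s_2 = 0 + 1 + 1 + 0 + 1 + 0 + 0 + 1 = 4 ≡ 0 (mod 2).
  s_3 = 1 + 0 + 1 + 0 + 1 + 1 + 0 + 1 = 5 ≡ 1 (mod 2).
  s_4 = 0 + 0 + 1 + 0 + 1 + 1 + 0 + 1 = 4 ≡ 0 (mod 2).
s = (0, 0, 1, 0)^T — this equals column 2 of H (binary 0010), so error is at position 2.
Correct: flip bit 2 of r = 010011011111001 to get c = 000011011111001.


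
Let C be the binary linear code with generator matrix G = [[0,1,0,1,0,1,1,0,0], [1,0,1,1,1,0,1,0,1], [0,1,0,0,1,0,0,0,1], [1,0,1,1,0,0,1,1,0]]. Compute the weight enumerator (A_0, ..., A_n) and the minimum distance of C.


Weight distribution: A_0 = 1, A_2 = 1, A_3 = 3, A_4 = 2, A_5 = 4, A_6 = 3, A_7 = 1, A_8 = 1. Minimum distance d = 2.

Enumerate all 2^4 = 16 messages m ∈ F_2^4.
For each, compute codeword c = mG in F_2^9, then tally its weight.
  m = 0000 → c = 000000000, weight = 0.
  m = 1000 → c = 010101100, weight = 4.
  m = 0100 → c = 101110101, weight = 6.
  m = 1100 → c = 111011001, weight = 6.
  m = 0010 → c = 010010001, weight = 3.
  m = 1010 → c = 000111101, weight = 5.
  m = 0110 → c = 111100100, weight = 5.
  m = 1110 → c = 101001000, weight = 3.
  m = 0001 → c = 101100110, weight = 5.
  m = 1001 → c = 111001010, weight = 5.
  m = 0101 → c = 000010011, weight = 3.
  m = 1101 → c = 010111111, weight = 7.
  m = 0011 → c = 111110111, weight = 8.
  m = 1011 → c = 101011011, weight = 6.
  m = 0111 → c = 010000010, weight = 2.
  m = 1111 → c = 000101110, weight = 4.
Tally weights:
  weight 0: 1 codewords.
  weight 2: 1 codewords.
  weight 3: 3 codewords.
  weight 4: 2 codewords.
  weight 5: 4 codewords.
  weight 6: 3 codewords.
  weight 7: 1 codewords.
  weight 8: 1 codewords.
Minimum distance d = smallest w > 0 with A_w > 0 = 2.
Sanity: Σ A_w = 16 = 2^4 = 16 ✓.


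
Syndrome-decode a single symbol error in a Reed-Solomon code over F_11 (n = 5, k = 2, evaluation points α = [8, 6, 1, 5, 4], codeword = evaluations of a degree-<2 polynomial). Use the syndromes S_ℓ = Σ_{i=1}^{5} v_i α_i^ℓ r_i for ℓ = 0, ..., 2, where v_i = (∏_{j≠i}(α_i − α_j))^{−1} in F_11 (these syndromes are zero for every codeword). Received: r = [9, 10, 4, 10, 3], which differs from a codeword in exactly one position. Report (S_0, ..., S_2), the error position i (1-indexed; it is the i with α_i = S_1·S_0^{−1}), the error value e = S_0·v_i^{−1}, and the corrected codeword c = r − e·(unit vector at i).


S = (2, 1, 6), error at position 2, error magnitude e = 4, c = [9, 6, 4, 10, 3].

Step 1: column multipliers v_i = (∏_{j≠i}(α_i − α_j))^{−1} mod 11.
  i = 1 (α = 8): (8−6)(8−1)(8−5)(8−4) = 2·7·3·4 = 168 ≡ 3, so v_1 = 3^{−1} = 4 (mod 11).
  i = 2 (α = 6): (6−8)(6−1)(6−5)(6−4) = (−2)·5·1·2 = −20 ≡ 2, so v_2 = 2^{−1} = 6 (mod 11).
  i = 3 (α = 1): (1−8)(1−6)(1−5)(1−4) = (−7)·(−5)·(−4)·(−3) = 420 ≡ 2, so v_3 = 2^{−1} = 6 (mod 11).
  i = 4 (α = 5): (5−8)(5−6)(5−1)(5−4) = (−3)·(−1)·4·1 = 12 ≡ 1, so v_4 = 1^{−1} = 1 (mod 11).
  i = 5 (α = 4): (4−8)(4−6)(4−1)(4−5) = (−4)·(−2)·3·(−1) = −24 ≡ 9, so v_5 = 9^{−1} = 5 (mod 11).
  v = [4, 6, 6, 1, 5].
Step 2: syndromes of r = [9, 10, 4, 10, 3] (all sums mod 11).
  S_0 = Σ v_i r_i = 4·9 + 6·10 + 6·4 + 1·10 + 5·3 = 145 ≡ 2.
  S_1 = Σ v_i α_i r_i = 4·8·9 + 6·6·10 + 6·1·4 + 1·5·10 + 5·4·3 = 782 ≡ 1.
  α_i^2 mod 11 = [9, 3, 1, 3, 5].
  S_2 = Σ v_i α_i^2 r_i = 4·9·9 + 6·3·10 + 6·1·4 + 1·3·10 + 5·5·3 = 633 ≡ 6.
  S = (2, 1, 6) ≠ 0, so r is not a codeword (an error is present).
Step 3: locate the error. For a single error e at position i, S_ℓ = v_i·e·α_i^ℓ, so α_err = S_1/S_0.
  S_0^{−1} = 2^{−1} = 6 (mod 11), so α_err = 1·6 = 6 ≡ 6 = α_2. Error position i = 2.
  Consistency check: S_2/S_1 = 6·1 = 6 ≡ 6 = α_err ✓ (single-error assumption holds).
Step 4: error magnitude e = S_0/v_2 = S_0·∏_{j≠2}(α_2 − α_j) = 2·2 = 4 ≡ 4 (mod 11).
Step 5: correct position 2: c_2 = r_2 − e = 10 − 4 ≡ 6 (mod 11). Hence c = [9, 6, 4, 10, 3].
  Check: interpolating c through the α_i gives m(x) = 8 + 7·x (degree < 2) with m(α_i) = c_i for every i, so c is indeed a codeword.


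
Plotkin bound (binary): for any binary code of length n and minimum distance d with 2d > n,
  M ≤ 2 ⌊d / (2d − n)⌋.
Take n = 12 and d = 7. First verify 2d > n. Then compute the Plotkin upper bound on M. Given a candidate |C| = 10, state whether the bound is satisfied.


Plotkin bound M ≤ 6; given |C| = 10 > bound (violated).

Check applicability: 2d = 14, n = 12.
2d − n = 2 > 0, so Plotkin applies.
Compute d/(2d−n) = 7/2 ≈ 3.5000.
⌊d/(2d−n)⌋ = 3.
Plotkin bound: M ≤ 2·3 = 6.
Given |C| = 10, check: VIOLATED.
This |C| is above the Plotkin bound, so no binary code with n = 12, d = 7 and 10 codewords exists.


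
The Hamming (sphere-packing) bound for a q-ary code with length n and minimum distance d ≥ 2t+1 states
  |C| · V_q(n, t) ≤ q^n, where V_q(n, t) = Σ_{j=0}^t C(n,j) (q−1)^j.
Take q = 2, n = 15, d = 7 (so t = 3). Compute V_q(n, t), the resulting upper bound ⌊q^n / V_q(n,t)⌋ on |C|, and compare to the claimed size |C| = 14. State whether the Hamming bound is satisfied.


V_q(n, t) = 576, q^n = 32768, Hamming bound = 56, |C| = 14 ≤ bound (satisfied).

Step 1: Compute V_q(n, t) = Σ_{j=0}^3 C(n, j) (q−1)^j.
  j = 0: C(15,0)·(1)^0 = 1·1 = 1.
  j = 1: C(15,1)·(1)^1 = 15·1 = 15.
  j = 2: C(15,2)·(1)^2 = 105·1 = 105.
  j = 3: C(15,3)·(1)^3 = 455·1 = 455.
  V_q(n, t) = 1 + 15 + 105 + 455 = 576.
Step 2: q^n = 2^15 = 32768.
Step 3: Hamming bound ⌊q^n / V_q(n,t)⌋ = ⌊32768/576⌋ = 56.
Step 4: Compare |C| = 14 to 56: satisfied.
The claimed |C| lies below the Hamming bound.


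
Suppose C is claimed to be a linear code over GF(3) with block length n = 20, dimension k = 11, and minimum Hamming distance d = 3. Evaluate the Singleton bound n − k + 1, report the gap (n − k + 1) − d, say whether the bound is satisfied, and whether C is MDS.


Singleton RHS = n − k + 1 = 10, slack = 7, bound satisfied, not MDS.

Singleton bound: d ≤ n − k + 1.
Here n = 20, k = 11, so n − k + 1 = 10.
Given d = 3, check d ≤ 10: YES.
Slack = (n − k + 1) − d = 7.
The code is NOT MDS (slack = 7 > 0).
Description: the claimed parameters are [20, 11, 3]_3; such a code would be non-MDS.


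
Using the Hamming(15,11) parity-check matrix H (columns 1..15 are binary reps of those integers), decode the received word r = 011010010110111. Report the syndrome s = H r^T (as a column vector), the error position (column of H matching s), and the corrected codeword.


s = (0, 0, 0, 1)^T, error position = 1, corrected codeword c = 111010010110111

Compute s = H r^T mod 2 one row at a time:
  s_1 = 1 + 0 + 1 + 1 + 0 + 1 + 1 + 1 = 6 ≡ 0 (mod 2).
  s_2 = 0 + 1 + 0 + 0 + 0 + 1 + 1 + 1 = 4 ≡ 0 (mod 2).
  s_3 = 1 + 1 + 0 + 0 + 1 + 1 + 1 + 1 = 6 ≡ 0 (mod 2).
  s_4 = 0 + 1 + 1 + 0 + 0 + 1 + 1 + 1 = 5 ≡ 1 (mod 2).
s = (0, 0, 0, 1)^T — this equals column 1 of H (binary 0001), so error is at position 1.
Correct: flip bit 1 of r = 011010010110111 to get c = 111010010110111.


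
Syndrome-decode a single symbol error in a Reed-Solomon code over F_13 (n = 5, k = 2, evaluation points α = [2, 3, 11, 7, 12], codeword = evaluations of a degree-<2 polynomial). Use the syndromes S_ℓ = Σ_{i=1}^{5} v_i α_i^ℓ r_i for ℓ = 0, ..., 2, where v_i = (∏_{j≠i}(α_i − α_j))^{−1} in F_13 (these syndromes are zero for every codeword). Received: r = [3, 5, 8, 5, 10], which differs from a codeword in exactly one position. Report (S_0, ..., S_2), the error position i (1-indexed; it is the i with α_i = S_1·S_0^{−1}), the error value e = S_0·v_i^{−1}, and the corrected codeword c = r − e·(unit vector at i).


S = (7, 10, 5), error at position 4, error magnitude e = 5, c = [3, 5, 8, 0, 10].

Step 1: column multipliers v_i = (∏_{j≠i}(α_i − α_j))^{−1} mod 13.
  i = 1 (α = 2): (2−3)(2−11)(2−7)(2−12) = (−1)·(−9)·(−5)·(−10) = 450 ≡ 8, so v_1 = 8^{−1} = 5 (mod 13).
  i = 2 (α = 3): (3−2)(3−11)(3−7)(3−12) = 1·(−8)·(−4)·(−9) = −288 ≡ 11, so v_2 = 11^{−1} = 6 (mod 13).
  i = 3 (α = 11): (11−2)(11−3)(11−7)(11−12) = 9·8·4·(−1) = −288 ≡ 11, so v_3 = 11^{−1} = 6 (mod 13).
  i = 4 (α = 7): (7−2)(7−3)(7−11)(7−12) = 5·4·(−4)·(−5) = 400 ≡ 10, so v_4 = 10^{−1} = 4 (mod 13).
  i = 5 (α = 12): (12−2)(12−3)(12−11)(12−7) = 10·9·1·5 = 450 ≡ 8, so v_5 = 8^{−1} = 5 (mod 13).
  v = [5, 6, 6, 4, 5].
Step 2: syndromes of r = [3, 5, 8, 5, 10] (all sums mod 13).
  S_0 = Σ v_i r_i = 5·3 + 6·5 + 6·8 + 4·5 + 5·10 = 163 ≡ 7.
  S_1 = Σ v_i α_i r_i = 5·2·3 + 6·3·5 + 6·11·8 + 4·7·5 + 5·12·10 = 1388 ≡ 10.
  α_i^2 mod 13 = [4, 9, 4, 10, 1].
  S_2 = Σ v_i α_i^2 r_i = 5·4·3 + 6·9·5 + 6·4·8 + 4·10·5 + 5·1·10 = 772 ≡ 5.
  S = (7, 10, 5) ≠ 0, so r is not a codeword (an error is present).
Step 3: locate the error. For a single error e at position i, S_ℓ = v_i·e·α_i^ℓ, so α_err = S_1/S_0.
  S_0^{−1} = 7^{−1} = 2 (mod 13), so α_err = 10·2 = 20 ≡ 7 = α_4. Error position i = 4.
  Consistency check: S_2/S_1 = 5·4 = 20 ≡ 7 = α_err ✓ (single-error assumption holds).
Step 4: error magnitude e = S_0/v_4 = S_0·∏_{j≠4}(α_4 − α_j) = 7·10 = 70 ≡ 5 (mod 13).
Step 5: correct position 4: c_4 = r_4 − e = 5 − 5 ≡ 0 (mod 13). Hence c = [3, 5, 8, 0, 10].
  Check: interpolating c through the α_i gives m(x) = 12 + 2·x (degree < 2) with m(α_i) = c_i for every i, so c is indeed a codeword.


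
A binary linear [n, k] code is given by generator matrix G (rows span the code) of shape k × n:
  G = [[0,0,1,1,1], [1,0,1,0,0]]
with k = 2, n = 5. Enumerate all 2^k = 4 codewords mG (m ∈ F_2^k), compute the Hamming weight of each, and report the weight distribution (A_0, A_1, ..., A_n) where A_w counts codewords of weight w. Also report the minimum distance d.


Weight distribution: A_0 = 1, A_2 = 1, A_3 = 2. Minimum distance d = 2.

Enumerate all 2^2 = 4 messages m ∈ F_2^2.
For each, compute codeword c = mG in F_2^5, then tally its weight.
  m = 00 → c = 00000, weight = 0.
  m = 10 → c = 00111, weight = 3.
  m = 01 → c = 10100, weight = 2.
  m = 11 → c = 10011, weight = 3.
Tally weights:
  weight 0: 1 codewords.
  weight 2: 1 codewords.
  weight 3: 2 codewords.
Minimum distance d = smallest w > 0 with A_w > 0 = 2.
Sanity: Σ A_w = 4 = 2^2 = 4 ✓.


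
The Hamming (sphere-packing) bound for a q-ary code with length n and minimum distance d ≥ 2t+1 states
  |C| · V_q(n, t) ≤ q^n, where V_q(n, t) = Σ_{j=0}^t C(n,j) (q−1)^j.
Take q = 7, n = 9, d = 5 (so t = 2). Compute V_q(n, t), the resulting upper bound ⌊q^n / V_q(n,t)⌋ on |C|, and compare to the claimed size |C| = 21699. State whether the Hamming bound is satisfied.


V_q(n, t) = 1351, q^n = 40353607, Hamming bound = 29869, |C| = 21699 ≤ bound (satisfied).

Step 1: Compute V_q(n, t) = Σ_{j=0}^2 C(n, j) (q−1)^j.
  j = 0: C(9,0)·(6)^0 = 1·1 = 1.
  j = 1: C(9,1)·(6)^1 = 9·6 = 54.
  j = 2: C(9,2)·(6)^2 = 36·36 = 1296.
  V_q(n, t) = 1 + 54 + 1296 = 1351.
Step 2: q^n = 7^9 = 40353607.
Step 3: Hamming bound ⌊q^n / V_q(n,t)⌋ = ⌊40353607/1351⌋ = 29869.
Step 4: Compare |C| = 21699 to 29869: satisfied.
The claimed |C| lies below the Hamming bound.


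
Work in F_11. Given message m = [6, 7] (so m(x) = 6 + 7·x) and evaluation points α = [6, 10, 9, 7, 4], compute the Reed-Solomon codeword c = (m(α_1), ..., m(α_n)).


c = [4, 10, 3, 0, 1]

Message polynomial: m(x) = 6 + 7·x (mod 11).
For each evaluation point α_i, compute m(α_i) mod 11:
  α_1 = 6: Horner steps 7 → 4, so m(6) = 4.
  α_2 = 10: Horner steps 7 → 10, so m(10) = 10.
  α_3 = 9: Horner steps 7 → 3, so m(9) = 3.
  α_4 = 7: Horner steps 7 → 0, so m(7) = 0.
  α_5 = 4: Horner steps 7 → 1, so m(4) = 1.
Codeword c = [4, 10, 3, 0, 1] ∈ F_11^5.


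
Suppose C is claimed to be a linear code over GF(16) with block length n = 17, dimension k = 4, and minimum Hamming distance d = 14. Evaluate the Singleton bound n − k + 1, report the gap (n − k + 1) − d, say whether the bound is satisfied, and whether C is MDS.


Singleton RHS = n − k + 1 = 14, slack = 0, bound satisfied, MDS.

Singleton bound: d ≤ n − k + 1.
Here n = 17, k = 4, so n − k + 1 = 14.
Given d = 14, check d ≤ 14: YES.
Slack = (n − k + 1) − d = 0.
The code is MDS (slack = 0).
Description: the claimed parameters are [17, 4, 14]_16; such a code would be MDS (meets Singleton bound).


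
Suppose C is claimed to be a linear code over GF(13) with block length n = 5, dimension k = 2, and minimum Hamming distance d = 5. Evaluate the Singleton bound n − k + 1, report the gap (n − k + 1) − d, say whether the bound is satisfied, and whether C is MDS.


Singleton RHS = n − k + 1 = 4, slack = -1, bound violated (no such code; not MDS).

Singleton bound: d ≤ n − k + 1.
Here n = 5, k = 2, so n − k + 1 = 4.
Given d = 5, check d ≤ 4: NO.
Slack = (n − k + 1) − d = -1.
The slack is negative: d = 5 exceeds n − k + 1 = 4 by 1, so the Singleton bound is violated and no linear [5, 2, 5]_13 code can exist. In particular it is not MDS (MDS requires d = n − k + 1 exactly).
Description: the claimed parameters are [5, 2, 5]_13; such a code would be impossible (violates the Singleton bound).


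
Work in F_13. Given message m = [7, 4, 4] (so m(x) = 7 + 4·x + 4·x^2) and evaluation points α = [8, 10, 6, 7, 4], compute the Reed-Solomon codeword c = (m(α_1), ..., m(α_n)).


c = [9, 5, 6, 10, 9]

Message polynomial: m(x) = 7 + 4·x + 4·x^2 (mod 13).
For each evaluation point α_i, compute m(α_i) mod 13:
  α_1 = 8: Horner steps 4 → 10 → 9, so m(8) = 9.
  α_2 = 10: Horner steps 4 → 5 → 5, so m(10) = 5.
  α_3 = 6: Horner steps 4 → 2 → 6, so m(6) = 6.
  α_4 = 7: Horner steps 4 → 6 → 10, so m(7) = 10.
  α_5 = 4: Horner steps 4 → 7 → 9, so m(4) = 9.
Codeword c = [9, 5, 6, 10, 9] ∈ F_13^5.
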